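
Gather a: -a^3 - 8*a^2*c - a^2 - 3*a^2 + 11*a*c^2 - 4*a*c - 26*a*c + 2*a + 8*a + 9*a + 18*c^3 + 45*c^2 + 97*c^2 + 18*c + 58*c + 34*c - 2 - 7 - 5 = -a^3 + a^2*(-8*c - 4) + a*(11*c^2 - 30*c + 19) + 18*c^3 + 142*c^2 + 110*c - 14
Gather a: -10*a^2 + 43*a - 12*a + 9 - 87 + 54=-10*a^2 + 31*a - 24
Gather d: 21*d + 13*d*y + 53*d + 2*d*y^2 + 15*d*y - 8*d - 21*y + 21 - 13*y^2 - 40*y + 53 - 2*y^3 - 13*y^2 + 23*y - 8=d*(2*y^2 + 28*y + 66) - 2*y^3 - 26*y^2 - 38*y + 66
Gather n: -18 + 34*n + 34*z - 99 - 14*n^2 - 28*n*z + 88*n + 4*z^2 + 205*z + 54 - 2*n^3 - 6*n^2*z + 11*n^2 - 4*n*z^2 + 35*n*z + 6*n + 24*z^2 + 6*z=-2*n^3 + n^2*(-6*z - 3) + n*(-4*z^2 + 7*z + 128) + 28*z^2 + 245*z - 63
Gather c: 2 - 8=-6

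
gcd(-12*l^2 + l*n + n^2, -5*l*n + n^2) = 1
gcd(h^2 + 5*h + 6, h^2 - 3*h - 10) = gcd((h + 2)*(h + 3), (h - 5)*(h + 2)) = h + 2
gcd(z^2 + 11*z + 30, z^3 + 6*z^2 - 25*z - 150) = z^2 + 11*z + 30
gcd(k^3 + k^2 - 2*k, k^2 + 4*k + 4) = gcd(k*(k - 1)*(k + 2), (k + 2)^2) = k + 2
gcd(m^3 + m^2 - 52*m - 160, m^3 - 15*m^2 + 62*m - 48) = m - 8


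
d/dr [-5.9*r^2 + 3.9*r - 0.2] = 3.9 - 11.8*r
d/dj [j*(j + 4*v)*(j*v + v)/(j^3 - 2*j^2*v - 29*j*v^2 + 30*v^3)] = v*(j*(j + 1)*(j + 4*v)*(-3*j^2 + 4*j*v + 29*v^2) + (j*(j + 1) + j*(j + 4*v) + (j + 1)*(j + 4*v))*(j^3 - 2*j^2*v - 29*j*v^2 + 30*v^3))/(j^3 - 2*j^2*v - 29*j*v^2 + 30*v^3)^2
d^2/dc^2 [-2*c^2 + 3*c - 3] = -4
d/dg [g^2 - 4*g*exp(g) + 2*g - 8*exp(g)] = -4*g*exp(g) + 2*g - 12*exp(g) + 2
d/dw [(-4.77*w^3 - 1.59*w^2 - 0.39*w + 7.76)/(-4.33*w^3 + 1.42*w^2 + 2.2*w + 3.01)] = (-13.6581*w^4 - 24.3654*w^3 + 54.7851*w^2 - 31.6102*w - 18.2459)/(18.7489*w^6 - 12.2972*w^5 - 17.0356*w^4 - 19.8186*w^3 + 13.3884*w^2 + 13.244*w + 9.0601)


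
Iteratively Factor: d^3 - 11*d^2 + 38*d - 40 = (d - 5)*(d^2 - 6*d + 8) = (d - 5)*(d - 4)*(d - 2)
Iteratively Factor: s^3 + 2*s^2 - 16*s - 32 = (s + 4)*(s^2 - 2*s - 8) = (s + 2)*(s + 4)*(s - 4)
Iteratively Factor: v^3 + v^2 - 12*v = (v - 3)*(v^2 + 4*v) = v*(v - 3)*(v + 4)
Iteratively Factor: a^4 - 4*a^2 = (a)*(a^3 - 4*a) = a*(a + 2)*(a^2 - 2*a) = a^2*(a + 2)*(a - 2)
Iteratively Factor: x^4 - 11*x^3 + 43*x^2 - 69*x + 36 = (x - 3)*(x^3 - 8*x^2 + 19*x - 12) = (x - 4)*(x - 3)*(x^2 - 4*x + 3) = (x - 4)*(x - 3)*(x - 1)*(x - 3)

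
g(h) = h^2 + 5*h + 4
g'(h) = 2*h + 5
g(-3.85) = -0.43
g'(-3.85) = -2.70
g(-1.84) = -1.81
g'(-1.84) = 1.32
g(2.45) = 22.25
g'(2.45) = 9.90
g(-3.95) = -0.15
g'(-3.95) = -2.90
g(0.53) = 6.93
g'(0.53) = 6.06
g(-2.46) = -2.25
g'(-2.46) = 0.08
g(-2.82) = -2.15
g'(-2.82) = -0.64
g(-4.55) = 1.95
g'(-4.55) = -4.10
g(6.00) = 70.00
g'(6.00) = 17.00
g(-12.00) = 88.00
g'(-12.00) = -19.00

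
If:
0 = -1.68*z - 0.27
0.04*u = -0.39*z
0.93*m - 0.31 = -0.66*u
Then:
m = -0.78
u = 1.57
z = -0.16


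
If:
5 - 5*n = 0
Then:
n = 1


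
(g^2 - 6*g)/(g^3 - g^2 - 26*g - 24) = g/(g^2 + 5*g + 4)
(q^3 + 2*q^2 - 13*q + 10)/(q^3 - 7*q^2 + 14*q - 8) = (q + 5)/(q - 4)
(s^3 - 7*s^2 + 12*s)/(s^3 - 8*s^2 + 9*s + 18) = s*(s - 4)/(s^2 - 5*s - 6)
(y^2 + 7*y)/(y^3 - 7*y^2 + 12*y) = (y + 7)/(y^2 - 7*y + 12)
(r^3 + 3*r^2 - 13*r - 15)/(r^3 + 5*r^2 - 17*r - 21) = (r + 5)/(r + 7)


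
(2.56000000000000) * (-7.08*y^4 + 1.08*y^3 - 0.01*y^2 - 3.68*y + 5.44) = -18.1248*y^4 + 2.7648*y^3 - 0.0256*y^2 - 9.4208*y + 13.9264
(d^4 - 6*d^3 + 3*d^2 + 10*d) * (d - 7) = d^5 - 13*d^4 + 45*d^3 - 11*d^2 - 70*d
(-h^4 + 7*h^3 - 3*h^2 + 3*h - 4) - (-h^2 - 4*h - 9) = -h^4 + 7*h^3 - 2*h^2 + 7*h + 5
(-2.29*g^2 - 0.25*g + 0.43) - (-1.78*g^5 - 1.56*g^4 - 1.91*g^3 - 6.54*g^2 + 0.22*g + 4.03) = 1.78*g^5 + 1.56*g^4 + 1.91*g^3 + 4.25*g^2 - 0.47*g - 3.6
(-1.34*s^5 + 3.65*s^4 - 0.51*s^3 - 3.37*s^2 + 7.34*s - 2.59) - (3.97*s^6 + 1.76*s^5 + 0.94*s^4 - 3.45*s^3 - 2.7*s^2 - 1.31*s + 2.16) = -3.97*s^6 - 3.1*s^5 + 2.71*s^4 + 2.94*s^3 - 0.67*s^2 + 8.65*s - 4.75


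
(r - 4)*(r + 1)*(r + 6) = r^3 + 3*r^2 - 22*r - 24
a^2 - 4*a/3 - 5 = (a - 3)*(a + 5/3)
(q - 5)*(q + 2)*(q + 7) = q^3 + 4*q^2 - 31*q - 70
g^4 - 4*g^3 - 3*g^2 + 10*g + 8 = (g - 4)*(g - 2)*(g + 1)^2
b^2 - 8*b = b*(b - 8)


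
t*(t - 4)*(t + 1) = t^3 - 3*t^2 - 4*t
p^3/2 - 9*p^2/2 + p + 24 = (p/2 + 1)*(p - 8)*(p - 3)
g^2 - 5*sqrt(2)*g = g*(g - 5*sqrt(2))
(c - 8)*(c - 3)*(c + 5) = c^3 - 6*c^2 - 31*c + 120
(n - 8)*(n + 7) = n^2 - n - 56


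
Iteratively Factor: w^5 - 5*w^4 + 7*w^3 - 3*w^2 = (w - 1)*(w^4 - 4*w^3 + 3*w^2) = w*(w - 1)*(w^3 - 4*w^2 + 3*w) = w*(w - 3)*(w - 1)*(w^2 - w) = w*(w - 3)*(w - 1)^2*(w)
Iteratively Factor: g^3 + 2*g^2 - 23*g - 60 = (g + 3)*(g^2 - g - 20) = (g - 5)*(g + 3)*(g + 4)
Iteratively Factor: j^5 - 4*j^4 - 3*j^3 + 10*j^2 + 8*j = (j)*(j^4 - 4*j^3 - 3*j^2 + 10*j + 8) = j*(j + 1)*(j^3 - 5*j^2 + 2*j + 8) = j*(j + 1)^2*(j^2 - 6*j + 8) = j*(j - 2)*(j + 1)^2*(j - 4)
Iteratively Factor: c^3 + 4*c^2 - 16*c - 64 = (c + 4)*(c^2 - 16) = (c - 4)*(c + 4)*(c + 4)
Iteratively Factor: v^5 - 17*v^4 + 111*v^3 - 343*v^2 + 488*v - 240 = (v - 4)*(v^4 - 13*v^3 + 59*v^2 - 107*v + 60) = (v - 4)*(v - 1)*(v^3 - 12*v^2 + 47*v - 60) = (v - 4)*(v - 3)*(v - 1)*(v^2 - 9*v + 20) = (v - 4)^2*(v - 3)*(v - 1)*(v - 5)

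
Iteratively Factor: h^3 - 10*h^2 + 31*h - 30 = (h - 5)*(h^2 - 5*h + 6) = (h - 5)*(h - 2)*(h - 3)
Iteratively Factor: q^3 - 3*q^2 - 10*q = (q + 2)*(q^2 - 5*q) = (q - 5)*(q + 2)*(q)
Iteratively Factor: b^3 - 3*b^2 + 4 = (b - 2)*(b^2 - b - 2) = (b - 2)^2*(b + 1)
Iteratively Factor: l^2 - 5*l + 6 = (l - 3)*(l - 2)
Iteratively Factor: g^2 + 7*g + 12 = (g + 3)*(g + 4)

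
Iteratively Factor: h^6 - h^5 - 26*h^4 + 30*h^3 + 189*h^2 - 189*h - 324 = (h - 3)*(h^5 + 2*h^4 - 20*h^3 - 30*h^2 + 99*h + 108) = (h - 3)^2*(h^4 + 5*h^3 - 5*h^2 - 45*h - 36) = (h - 3)^2*(h + 1)*(h^3 + 4*h^2 - 9*h - 36) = (h - 3)^2*(h + 1)*(h + 4)*(h^2 - 9) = (h - 3)^3*(h + 1)*(h + 4)*(h + 3)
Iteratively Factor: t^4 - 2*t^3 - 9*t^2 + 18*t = (t)*(t^3 - 2*t^2 - 9*t + 18) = t*(t - 2)*(t^2 - 9) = t*(t - 3)*(t - 2)*(t + 3)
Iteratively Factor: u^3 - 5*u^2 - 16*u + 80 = (u - 4)*(u^2 - u - 20) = (u - 5)*(u - 4)*(u + 4)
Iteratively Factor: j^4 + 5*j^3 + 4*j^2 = (j + 4)*(j^3 + j^2) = j*(j + 4)*(j^2 + j) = j*(j + 1)*(j + 4)*(j)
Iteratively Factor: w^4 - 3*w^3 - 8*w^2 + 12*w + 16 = (w - 2)*(w^3 - w^2 - 10*w - 8) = (w - 2)*(w + 1)*(w^2 - 2*w - 8) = (w - 2)*(w + 1)*(w + 2)*(w - 4)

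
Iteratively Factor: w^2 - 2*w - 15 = (w - 5)*(w + 3)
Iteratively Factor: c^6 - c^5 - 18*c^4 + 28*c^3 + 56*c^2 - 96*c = (c - 2)*(c^5 + c^4 - 16*c^3 - 4*c^2 + 48*c) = (c - 2)*(c + 4)*(c^4 - 3*c^3 - 4*c^2 + 12*c) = c*(c - 2)*(c + 4)*(c^3 - 3*c^2 - 4*c + 12) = c*(c - 2)^2*(c + 4)*(c^2 - c - 6) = c*(c - 2)^2*(c + 2)*(c + 4)*(c - 3)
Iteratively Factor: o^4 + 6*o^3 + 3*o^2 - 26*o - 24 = (o + 1)*(o^3 + 5*o^2 - 2*o - 24) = (o + 1)*(o + 4)*(o^2 + o - 6) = (o - 2)*(o + 1)*(o + 4)*(o + 3)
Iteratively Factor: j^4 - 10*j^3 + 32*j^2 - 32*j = (j - 4)*(j^3 - 6*j^2 + 8*j) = (j - 4)^2*(j^2 - 2*j) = (j - 4)^2*(j - 2)*(j)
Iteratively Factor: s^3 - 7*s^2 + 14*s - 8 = (s - 1)*(s^2 - 6*s + 8) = (s - 2)*(s - 1)*(s - 4)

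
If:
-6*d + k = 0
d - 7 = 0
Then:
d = 7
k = 42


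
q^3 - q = q*(q - 1)*(q + 1)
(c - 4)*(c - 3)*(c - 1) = c^3 - 8*c^2 + 19*c - 12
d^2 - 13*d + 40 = (d - 8)*(d - 5)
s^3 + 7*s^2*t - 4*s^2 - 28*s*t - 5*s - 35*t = (s - 5)*(s + 1)*(s + 7*t)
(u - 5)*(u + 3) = u^2 - 2*u - 15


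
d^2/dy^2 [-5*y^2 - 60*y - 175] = -10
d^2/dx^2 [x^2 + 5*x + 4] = 2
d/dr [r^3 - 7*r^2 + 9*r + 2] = 3*r^2 - 14*r + 9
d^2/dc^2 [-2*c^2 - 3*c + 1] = -4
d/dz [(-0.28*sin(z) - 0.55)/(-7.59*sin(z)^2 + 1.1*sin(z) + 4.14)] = (-8.349*sin(z) + 1.0626*cos(2*z) - 1.6168)*cos(z)/(-7.59*sin(z)^2 + 1.1*sin(z) + 4.14)^2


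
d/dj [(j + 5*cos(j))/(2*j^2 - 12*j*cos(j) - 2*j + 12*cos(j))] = (-11*j^2*sin(j) - j^2 + 11*j*sin(j) - 10*j*cos(j) + 30*cos(j)^2 + 11*cos(j))/(2*(j - 1)^2*(j - 6*cos(j))^2)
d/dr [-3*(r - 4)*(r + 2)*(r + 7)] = -9*r^2 - 30*r + 66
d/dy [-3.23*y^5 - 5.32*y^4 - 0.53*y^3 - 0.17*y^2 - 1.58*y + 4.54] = -16.15*y^4 - 21.28*y^3 - 1.59*y^2 - 0.34*y - 1.58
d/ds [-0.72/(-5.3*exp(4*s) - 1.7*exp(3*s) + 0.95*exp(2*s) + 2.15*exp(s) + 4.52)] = (-15.264*exp(3*s) - 3.672*exp(2*s) + 1.368*exp(s) + 1.548)*exp(s)/(-5.3*exp(4*s) - 1.7*exp(3*s) + 0.95*exp(2*s) + 2.15*exp(s) + 4.52)^2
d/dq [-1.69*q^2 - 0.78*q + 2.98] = -3.38*q - 0.78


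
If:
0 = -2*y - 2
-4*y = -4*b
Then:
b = -1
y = -1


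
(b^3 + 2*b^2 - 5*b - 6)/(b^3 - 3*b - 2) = (b + 3)/(b + 1)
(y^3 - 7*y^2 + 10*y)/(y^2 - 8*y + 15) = y*(y - 2)/(y - 3)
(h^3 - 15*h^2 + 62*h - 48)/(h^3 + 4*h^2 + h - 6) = (h^2 - 14*h + 48)/(h^2 + 5*h + 6)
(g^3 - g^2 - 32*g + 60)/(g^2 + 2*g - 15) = (g^3 - g^2 - 32*g + 60)/(g^2 + 2*g - 15)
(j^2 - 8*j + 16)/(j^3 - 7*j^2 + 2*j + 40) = (j - 4)/(j^2 - 3*j - 10)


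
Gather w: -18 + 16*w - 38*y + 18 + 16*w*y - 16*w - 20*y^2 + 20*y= 16*w*y - 20*y^2 - 18*y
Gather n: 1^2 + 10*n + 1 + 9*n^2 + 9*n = 9*n^2 + 19*n + 2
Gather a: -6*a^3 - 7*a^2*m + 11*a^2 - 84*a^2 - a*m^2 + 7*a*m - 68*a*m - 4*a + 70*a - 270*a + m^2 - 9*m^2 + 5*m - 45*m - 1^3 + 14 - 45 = -6*a^3 + a^2*(-7*m - 73) + a*(-m^2 - 61*m - 204) - 8*m^2 - 40*m - 32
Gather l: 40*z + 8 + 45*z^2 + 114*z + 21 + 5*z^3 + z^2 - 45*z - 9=5*z^3 + 46*z^2 + 109*z + 20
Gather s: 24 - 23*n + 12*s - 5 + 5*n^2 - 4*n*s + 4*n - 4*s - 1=5*n^2 - 19*n + s*(8 - 4*n) + 18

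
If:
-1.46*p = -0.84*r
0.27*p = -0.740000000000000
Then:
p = -2.74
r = -4.76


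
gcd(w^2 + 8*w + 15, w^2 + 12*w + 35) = w + 5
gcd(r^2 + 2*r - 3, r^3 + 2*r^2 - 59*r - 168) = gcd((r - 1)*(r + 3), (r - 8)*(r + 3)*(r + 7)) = r + 3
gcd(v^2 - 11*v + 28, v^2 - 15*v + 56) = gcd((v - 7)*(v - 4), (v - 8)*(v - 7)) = v - 7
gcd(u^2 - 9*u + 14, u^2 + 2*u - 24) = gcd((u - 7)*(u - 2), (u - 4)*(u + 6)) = 1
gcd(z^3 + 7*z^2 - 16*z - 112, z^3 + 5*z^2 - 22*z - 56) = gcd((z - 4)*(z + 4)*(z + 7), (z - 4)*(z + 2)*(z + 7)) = z^2 + 3*z - 28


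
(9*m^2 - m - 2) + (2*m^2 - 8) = 11*m^2 - m - 10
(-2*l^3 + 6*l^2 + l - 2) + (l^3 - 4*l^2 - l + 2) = -l^3 + 2*l^2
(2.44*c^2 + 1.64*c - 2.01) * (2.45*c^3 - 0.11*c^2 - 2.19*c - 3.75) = 5.978*c^5 + 3.7496*c^4 - 10.4485*c^3 - 12.5205*c^2 - 1.7481*c + 7.5375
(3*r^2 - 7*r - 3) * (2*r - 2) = 6*r^3 - 20*r^2 + 8*r + 6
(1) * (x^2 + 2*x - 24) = x^2 + 2*x - 24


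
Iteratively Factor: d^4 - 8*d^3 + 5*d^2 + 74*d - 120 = (d - 5)*(d^3 - 3*d^2 - 10*d + 24) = (d - 5)*(d - 4)*(d^2 + d - 6) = (d - 5)*(d - 4)*(d - 2)*(d + 3)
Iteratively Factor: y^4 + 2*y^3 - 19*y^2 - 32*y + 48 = (y + 3)*(y^3 - y^2 - 16*y + 16) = (y + 3)*(y + 4)*(y^2 - 5*y + 4) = (y - 4)*(y + 3)*(y + 4)*(y - 1)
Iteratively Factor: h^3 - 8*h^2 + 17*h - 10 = (h - 5)*(h^2 - 3*h + 2) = (h - 5)*(h - 1)*(h - 2)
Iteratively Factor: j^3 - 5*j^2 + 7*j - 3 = (j - 3)*(j^2 - 2*j + 1) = (j - 3)*(j - 1)*(j - 1)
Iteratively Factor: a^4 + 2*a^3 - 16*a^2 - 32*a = (a - 4)*(a^3 + 6*a^2 + 8*a) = a*(a - 4)*(a^2 + 6*a + 8) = a*(a - 4)*(a + 2)*(a + 4)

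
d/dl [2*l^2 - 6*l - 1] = 4*l - 6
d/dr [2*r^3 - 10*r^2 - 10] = 2*r*(3*r - 10)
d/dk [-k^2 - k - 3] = -2*k - 1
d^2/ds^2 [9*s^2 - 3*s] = 18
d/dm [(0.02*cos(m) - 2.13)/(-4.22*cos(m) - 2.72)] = 9.043*sin(m)/(4.22*cos(m) + 2.72)^2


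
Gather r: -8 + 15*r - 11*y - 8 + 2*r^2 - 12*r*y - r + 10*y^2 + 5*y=2*r^2 + r*(14 - 12*y) + 10*y^2 - 6*y - 16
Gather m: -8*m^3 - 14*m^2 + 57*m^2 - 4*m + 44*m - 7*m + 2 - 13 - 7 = -8*m^3 + 43*m^2 + 33*m - 18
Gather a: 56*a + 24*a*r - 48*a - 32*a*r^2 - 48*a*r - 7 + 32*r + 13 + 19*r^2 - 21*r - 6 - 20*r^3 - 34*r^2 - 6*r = a*(-32*r^2 - 24*r + 8) - 20*r^3 - 15*r^2 + 5*r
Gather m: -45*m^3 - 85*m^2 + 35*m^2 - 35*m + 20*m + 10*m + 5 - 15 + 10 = -45*m^3 - 50*m^2 - 5*m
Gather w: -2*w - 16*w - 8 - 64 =-18*w - 72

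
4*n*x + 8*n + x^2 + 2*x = (4*n + x)*(x + 2)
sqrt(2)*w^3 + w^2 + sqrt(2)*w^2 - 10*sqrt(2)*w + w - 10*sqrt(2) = (w - 2*sqrt(2))*(w + 5*sqrt(2)/2)*(sqrt(2)*w + sqrt(2))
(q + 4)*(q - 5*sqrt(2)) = q^2 - 5*sqrt(2)*q + 4*q - 20*sqrt(2)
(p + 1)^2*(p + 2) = p^3 + 4*p^2 + 5*p + 2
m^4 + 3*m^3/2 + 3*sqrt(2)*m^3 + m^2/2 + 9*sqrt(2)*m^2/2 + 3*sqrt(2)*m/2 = m*(m + 1/2)*(m + 1)*(m + 3*sqrt(2))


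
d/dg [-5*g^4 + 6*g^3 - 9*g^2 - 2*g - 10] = -20*g^3 + 18*g^2 - 18*g - 2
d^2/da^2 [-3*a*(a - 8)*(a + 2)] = 36 - 18*a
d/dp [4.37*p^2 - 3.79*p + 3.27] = 8.74*p - 3.79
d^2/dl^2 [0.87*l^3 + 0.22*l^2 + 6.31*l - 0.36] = 5.22*l + 0.44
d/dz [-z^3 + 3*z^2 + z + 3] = -3*z^2 + 6*z + 1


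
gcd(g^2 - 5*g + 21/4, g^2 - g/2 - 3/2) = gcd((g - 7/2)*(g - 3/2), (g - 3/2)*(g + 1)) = g - 3/2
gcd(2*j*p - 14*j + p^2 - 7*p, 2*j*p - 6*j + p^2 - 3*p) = 2*j + p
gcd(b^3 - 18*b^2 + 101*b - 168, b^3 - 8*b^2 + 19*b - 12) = b - 3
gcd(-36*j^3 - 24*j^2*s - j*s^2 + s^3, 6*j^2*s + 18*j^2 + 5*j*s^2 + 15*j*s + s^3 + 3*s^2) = 6*j^2 + 5*j*s + s^2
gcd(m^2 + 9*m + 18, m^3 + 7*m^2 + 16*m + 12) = m + 3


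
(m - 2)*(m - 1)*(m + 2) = m^3 - m^2 - 4*m + 4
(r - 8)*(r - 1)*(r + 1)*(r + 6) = r^4 - 2*r^3 - 49*r^2 + 2*r + 48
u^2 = u^2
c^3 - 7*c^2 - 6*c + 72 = (c - 6)*(c - 4)*(c + 3)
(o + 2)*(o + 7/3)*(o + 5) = o^3 + 28*o^2/3 + 79*o/3 + 70/3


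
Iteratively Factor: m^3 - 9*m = (m - 3)*(m^2 + 3*m) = m*(m - 3)*(m + 3)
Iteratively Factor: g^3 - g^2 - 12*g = (g)*(g^2 - g - 12) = g*(g - 4)*(g + 3)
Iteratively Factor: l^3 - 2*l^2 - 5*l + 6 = (l - 3)*(l^2 + l - 2) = (l - 3)*(l + 2)*(l - 1)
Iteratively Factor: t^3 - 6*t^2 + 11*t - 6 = (t - 2)*(t^2 - 4*t + 3) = (t - 3)*(t - 2)*(t - 1)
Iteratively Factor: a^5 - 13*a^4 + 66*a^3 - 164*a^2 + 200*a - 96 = (a - 2)*(a^4 - 11*a^3 + 44*a^2 - 76*a + 48) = (a - 3)*(a - 2)*(a^3 - 8*a^2 + 20*a - 16) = (a - 4)*(a - 3)*(a - 2)*(a^2 - 4*a + 4) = (a - 4)*(a - 3)*(a - 2)^2*(a - 2)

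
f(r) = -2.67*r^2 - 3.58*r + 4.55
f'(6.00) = -35.62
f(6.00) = -113.05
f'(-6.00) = 28.46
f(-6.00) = -70.09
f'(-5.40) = 25.26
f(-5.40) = -53.98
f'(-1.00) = 1.76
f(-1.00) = 5.46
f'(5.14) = -31.03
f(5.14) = -84.39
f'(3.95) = -24.67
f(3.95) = -51.25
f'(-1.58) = 4.86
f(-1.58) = 3.54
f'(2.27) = -15.70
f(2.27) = -17.33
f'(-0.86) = 1.01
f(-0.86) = 5.65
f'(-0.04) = -3.37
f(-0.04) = 4.69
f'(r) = -5.34*r - 3.58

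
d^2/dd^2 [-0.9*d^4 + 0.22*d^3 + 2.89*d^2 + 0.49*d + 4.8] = -10.8*d^2 + 1.32*d + 5.78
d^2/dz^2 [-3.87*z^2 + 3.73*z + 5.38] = -7.74000000000000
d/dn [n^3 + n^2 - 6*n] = 3*n^2 + 2*n - 6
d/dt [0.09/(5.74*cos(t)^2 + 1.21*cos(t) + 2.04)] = (1.0332*cos(t) + 0.1089)*sin(t)/(5.74*cos(t)^2 + 1.21*cos(t) + 2.04)^2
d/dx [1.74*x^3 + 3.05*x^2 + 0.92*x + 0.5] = 5.22*x^2 + 6.1*x + 0.92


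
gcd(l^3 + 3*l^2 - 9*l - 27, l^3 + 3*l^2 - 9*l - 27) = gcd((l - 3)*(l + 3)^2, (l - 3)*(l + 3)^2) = l^3 + 3*l^2 - 9*l - 27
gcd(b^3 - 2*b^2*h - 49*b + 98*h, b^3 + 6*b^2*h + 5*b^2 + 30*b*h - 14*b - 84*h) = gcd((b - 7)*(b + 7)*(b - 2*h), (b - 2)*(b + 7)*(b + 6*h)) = b + 7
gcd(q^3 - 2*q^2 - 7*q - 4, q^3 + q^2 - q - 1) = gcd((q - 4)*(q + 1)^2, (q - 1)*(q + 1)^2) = q^2 + 2*q + 1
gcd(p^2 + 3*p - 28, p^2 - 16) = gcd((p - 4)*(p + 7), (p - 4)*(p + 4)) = p - 4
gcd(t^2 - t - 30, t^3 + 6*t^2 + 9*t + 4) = 1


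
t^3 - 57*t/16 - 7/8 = (t - 2)*(t + 1/4)*(t + 7/4)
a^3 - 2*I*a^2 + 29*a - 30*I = (a - 6*I)*(a - I)*(a + 5*I)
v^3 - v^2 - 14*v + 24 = (v - 3)*(v - 2)*(v + 4)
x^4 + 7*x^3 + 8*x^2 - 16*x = x*(x - 1)*(x + 4)^2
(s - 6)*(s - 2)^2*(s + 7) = s^4 - 3*s^3 - 42*s^2 + 172*s - 168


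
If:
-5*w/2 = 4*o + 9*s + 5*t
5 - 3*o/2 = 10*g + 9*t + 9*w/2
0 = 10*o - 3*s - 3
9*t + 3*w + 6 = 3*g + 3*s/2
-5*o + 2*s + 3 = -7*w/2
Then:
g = 32995/38918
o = 6414/19459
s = 1921/19459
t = -4282/19459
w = -8614/19459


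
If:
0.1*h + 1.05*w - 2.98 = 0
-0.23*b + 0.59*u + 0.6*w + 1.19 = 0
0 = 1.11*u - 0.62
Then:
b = 2.60869565217391*w + 6.60673717195456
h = 29.8 - 10.5*w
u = 0.56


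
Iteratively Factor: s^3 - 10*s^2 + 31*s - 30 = (s - 2)*(s^2 - 8*s + 15) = (s - 3)*(s - 2)*(s - 5)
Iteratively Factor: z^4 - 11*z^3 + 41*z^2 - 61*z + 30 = (z - 3)*(z^3 - 8*z^2 + 17*z - 10) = (z - 3)*(z - 1)*(z^2 - 7*z + 10) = (z - 5)*(z - 3)*(z - 1)*(z - 2)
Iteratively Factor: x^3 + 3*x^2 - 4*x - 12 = (x + 2)*(x^2 + x - 6) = (x + 2)*(x + 3)*(x - 2)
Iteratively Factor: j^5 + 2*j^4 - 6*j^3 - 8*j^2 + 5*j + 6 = (j - 2)*(j^4 + 4*j^3 + 2*j^2 - 4*j - 3) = (j - 2)*(j + 3)*(j^3 + j^2 - j - 1) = (j - 2)*(j + 1)*(j + 3)*(j^2 - 1) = (j - 2)*(j - 1)*(j + 1)*(j + 3)*(j + 1)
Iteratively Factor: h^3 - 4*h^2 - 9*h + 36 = (h - 3)*(h^2 - h - 12) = (h - 4)*(h - 3)*(h + 3)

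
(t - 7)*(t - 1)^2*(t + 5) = t^4 - 4*t^3 - 30*t^2 + 68*t - 35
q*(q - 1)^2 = q^3 - 2*q^2 + q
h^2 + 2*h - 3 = (h - 1)*(h + 3)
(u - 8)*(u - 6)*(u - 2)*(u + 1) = u^4 - 15*u^3 + 60*u^2 - 20*u - 96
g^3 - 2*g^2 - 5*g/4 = g*(g - 5/2)*(g + 1/2)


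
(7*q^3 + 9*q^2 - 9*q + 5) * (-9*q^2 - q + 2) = -63*q^5 - 88*q^4 + 86*q^3 - 18*q^2 - 23*q + 10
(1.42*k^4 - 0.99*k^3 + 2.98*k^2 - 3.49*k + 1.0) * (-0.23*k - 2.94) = -0.3266*k^5 - 3.9471*k^4 + 2.2252*k^3 - 7.9585*k^2 + 10.0306*k - 2.94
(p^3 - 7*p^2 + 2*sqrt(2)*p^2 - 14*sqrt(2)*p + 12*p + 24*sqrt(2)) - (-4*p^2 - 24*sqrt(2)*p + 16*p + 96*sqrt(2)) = p^3 - 3*p^2 + 2*sqrt(2)*p^2 - 4*p + 10*sqrt(2)*p - 72*sqrt(2)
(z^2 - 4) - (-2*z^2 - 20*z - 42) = 3*z^2 + 20*z + 38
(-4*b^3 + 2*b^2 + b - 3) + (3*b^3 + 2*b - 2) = -b^3 + 2*b^2 + 3*b - 5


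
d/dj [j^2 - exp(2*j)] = 2*j - 2*exp(2*j)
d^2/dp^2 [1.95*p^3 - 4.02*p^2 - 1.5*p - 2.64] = 11.7*p - 8.04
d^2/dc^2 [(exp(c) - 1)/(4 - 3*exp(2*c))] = (-9*exp(4*c) + 36*exp(3*c) - 72*exp(2*c) + 48*exp(c) - 16)*exp(c)/(27*exp(6*c) - 108*exp(4*c) + 144*exp(2*c) - 64)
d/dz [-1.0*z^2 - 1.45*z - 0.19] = -2.0*z - 1.45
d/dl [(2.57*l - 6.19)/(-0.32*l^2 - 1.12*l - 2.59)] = (0.8224*l^2 - 3.9616*l - 13.5891)/(0.1024*l^4 + 0.7168*l^3 + 2.912*l^2 + 5.8016*l + 6.7081)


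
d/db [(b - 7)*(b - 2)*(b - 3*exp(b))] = -3*b^2*exp(b) + 3*b^2 + 21*b*exp(b) - 18*b - 15*exp(b) + 14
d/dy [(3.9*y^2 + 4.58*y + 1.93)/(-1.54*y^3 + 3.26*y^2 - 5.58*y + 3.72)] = (6.006*y^4 + 14.1064*y^3 - 27.7762*y^2 + 16.4324*y + 27.807)/(2.3716*y^6 - 10.0408*y^5 + 27.814*y^4 - 47.8392*y^3 + 55.3908*y^2 - 41.5152*y + 13.8384)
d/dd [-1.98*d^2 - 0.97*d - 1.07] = -3.96*d - 0.97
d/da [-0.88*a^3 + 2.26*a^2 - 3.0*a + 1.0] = -2.64*a^2 + 4.52*a - 3.0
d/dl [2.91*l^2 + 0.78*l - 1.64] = 5.82*l + 0.78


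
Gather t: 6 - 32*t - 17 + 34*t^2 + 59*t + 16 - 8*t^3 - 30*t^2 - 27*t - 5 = -8*t^3 + 4*t^2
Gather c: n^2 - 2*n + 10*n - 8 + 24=n^2 + 8*n + 16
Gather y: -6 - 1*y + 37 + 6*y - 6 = 5*y + 25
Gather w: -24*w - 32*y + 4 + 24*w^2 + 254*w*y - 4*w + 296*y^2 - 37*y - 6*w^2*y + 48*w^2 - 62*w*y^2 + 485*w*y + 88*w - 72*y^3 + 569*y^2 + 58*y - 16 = w^2*(72 - 6*y) + w*(-62*y^2 + 739*y + 60) - 72*y^3 + 865*y^2 - 11*y - 12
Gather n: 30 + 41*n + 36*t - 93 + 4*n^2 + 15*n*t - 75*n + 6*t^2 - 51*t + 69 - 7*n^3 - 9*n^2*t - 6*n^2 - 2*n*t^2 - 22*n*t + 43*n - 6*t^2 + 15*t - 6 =-7*n^3 + n^2*(-9*t - 2) + n*(-2*t^2 - 7*t + 9)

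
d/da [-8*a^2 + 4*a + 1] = 4 - 16*a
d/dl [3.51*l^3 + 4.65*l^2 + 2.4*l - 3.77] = 10.53*l^2 + 9.3*l + 2.4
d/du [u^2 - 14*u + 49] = 2*u - 14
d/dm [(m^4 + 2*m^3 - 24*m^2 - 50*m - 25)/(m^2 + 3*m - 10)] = (2*m^3 - 9*m^2 + 12*m + 23)/(m^2 - 4*m + 4)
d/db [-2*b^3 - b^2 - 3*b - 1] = -6*b^2 - 2*b - 3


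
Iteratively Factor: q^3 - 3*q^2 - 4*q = (q - 4)*(q^2 + q) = q*(q - 4)*(q + 1)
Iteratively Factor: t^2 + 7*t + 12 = (t + 3)*(t + 4)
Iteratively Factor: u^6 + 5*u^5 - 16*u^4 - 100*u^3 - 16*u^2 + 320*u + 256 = (u - 4)*(u^5 + 9*u^4 + 20*u^3 - 20*u^2 - 96*u - 64) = (u - 4)*(u + 4)*(u^4 + 5*u^3 - 20*u - 16) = (u - 4)*(u + 1)*(u + 4)*(u^3 + 4*u^2 - 4*u - 16) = (u - 4)*(u - 2)*(u + 1)*(u + 4)*(u^2 + 6*u + 8) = (u - 4)*(u - 2)*(u + 1)*(u + 2)*(u + 4)*(u + 4)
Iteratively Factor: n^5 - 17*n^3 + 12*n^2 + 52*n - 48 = (n - 2)*(n^4 + 2*n^3 - 13*n^2 - 14*n + 24) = (n - 2)*(n + 2)*(n^3 - 13*n + 12) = (n - 2)*(n - 1)*(n + 2)*(n^2 + n - 12) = (n - 3)*(n - 2)*(n - 1)*(n + 2)*(n + 4)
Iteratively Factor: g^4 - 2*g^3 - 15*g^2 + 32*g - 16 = (g + 4)*(g^3 - 6*g^2 + 9*g - 4) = (g - 4)*(g + 4)*(g^2 - 2*g + 1) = (g - 4)*(g - 1)*(g + 4)*(g - 1)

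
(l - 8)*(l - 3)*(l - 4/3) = l^3 - 37*l^2/3 + 116*l/3 - 32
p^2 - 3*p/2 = p*(p - 3/2)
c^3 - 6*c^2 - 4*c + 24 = (c - 6)*(c - 2)*(c + 2)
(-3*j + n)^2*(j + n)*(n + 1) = 9*j^3*n + 9*j^3 + 3*j^2*n^2 + 3*j^2*n - 5*j*n^3 - 5*j*n^2 + n^4 + n^3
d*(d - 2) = d^2 - 2*d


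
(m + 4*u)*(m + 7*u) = m^2 + 11*m*u + 28*u^2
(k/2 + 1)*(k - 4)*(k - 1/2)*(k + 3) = k^4/2 + k^3/4 - 29*k^2/4 - 17*k/2 + 6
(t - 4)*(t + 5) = t^2 + t - 20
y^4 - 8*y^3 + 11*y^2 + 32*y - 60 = (y - 5)*(y - 3)*(y - 2)*(y + 2)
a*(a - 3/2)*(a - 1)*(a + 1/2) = a^4 - 2*a^3 + a^2/4 + 3*a/4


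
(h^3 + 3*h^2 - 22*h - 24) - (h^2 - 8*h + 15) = h^3 + 2*h^2 - 14*h - 39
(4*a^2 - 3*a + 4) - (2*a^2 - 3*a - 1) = 2*a^2 + 5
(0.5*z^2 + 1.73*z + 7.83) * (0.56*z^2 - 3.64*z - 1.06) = 0.28*z^4 - 0.8512*z^3 - 2.4424*z^2 - 30.335*z - 8.2998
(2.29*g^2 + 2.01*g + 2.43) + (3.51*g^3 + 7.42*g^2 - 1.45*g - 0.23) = 3.51*g^3 + 9.71*g^2 + 0.56*g + 2.2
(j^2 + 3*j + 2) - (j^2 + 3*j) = 2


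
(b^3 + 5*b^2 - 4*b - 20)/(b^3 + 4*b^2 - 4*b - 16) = (b + 5)/(b + 4)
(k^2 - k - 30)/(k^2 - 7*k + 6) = (k + 5)/(k - 1)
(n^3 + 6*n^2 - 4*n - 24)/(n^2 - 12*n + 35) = (n^3 + 6*n^2 - 4*n - 24)/(n^2 - 12*n + 35)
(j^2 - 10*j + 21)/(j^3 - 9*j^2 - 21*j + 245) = (j - 3)/(j^2 - 2*j - 35)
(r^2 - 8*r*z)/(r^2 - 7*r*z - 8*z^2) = r/(r + z)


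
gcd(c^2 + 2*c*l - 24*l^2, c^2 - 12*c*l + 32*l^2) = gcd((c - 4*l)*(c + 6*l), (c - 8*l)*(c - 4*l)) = c - 4*l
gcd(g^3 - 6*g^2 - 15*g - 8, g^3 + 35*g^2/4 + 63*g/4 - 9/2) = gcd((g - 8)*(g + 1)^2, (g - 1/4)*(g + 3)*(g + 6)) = 1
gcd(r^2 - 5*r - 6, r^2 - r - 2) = r + 1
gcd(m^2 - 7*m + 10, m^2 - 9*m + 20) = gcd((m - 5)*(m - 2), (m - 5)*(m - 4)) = m - 5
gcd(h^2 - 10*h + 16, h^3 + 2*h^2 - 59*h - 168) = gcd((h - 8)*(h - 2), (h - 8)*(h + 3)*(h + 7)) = h - 8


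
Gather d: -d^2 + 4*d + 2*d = -d^2 + 6*d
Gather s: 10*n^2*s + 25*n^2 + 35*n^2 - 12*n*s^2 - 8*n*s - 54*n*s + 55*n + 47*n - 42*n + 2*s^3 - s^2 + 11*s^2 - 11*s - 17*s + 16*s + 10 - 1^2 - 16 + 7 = 60*n^2 + 60*n + 2*s^3 + s^2*(10 - 12*n) + s*(10*n^2 - 62*n - 12)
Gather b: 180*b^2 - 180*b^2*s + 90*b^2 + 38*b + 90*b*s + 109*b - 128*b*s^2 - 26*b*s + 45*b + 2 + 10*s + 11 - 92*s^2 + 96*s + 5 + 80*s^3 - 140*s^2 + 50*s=b^2*(270 - 180*s) + b*(-128*s^2 + 64*s + 192) + 80*s^3 - 232*s^2 + 156*s + 18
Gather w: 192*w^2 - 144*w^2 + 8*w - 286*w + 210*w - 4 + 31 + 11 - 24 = 48*w^2 - 68*w + 14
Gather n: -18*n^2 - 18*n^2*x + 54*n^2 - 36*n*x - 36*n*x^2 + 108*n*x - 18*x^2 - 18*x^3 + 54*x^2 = n^2*(36 - 18*x) + n*(-36*x^2 + 72*x) - 18*x^3 + 36*x^2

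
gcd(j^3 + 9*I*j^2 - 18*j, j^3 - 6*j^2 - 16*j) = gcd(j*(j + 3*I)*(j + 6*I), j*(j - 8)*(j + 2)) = j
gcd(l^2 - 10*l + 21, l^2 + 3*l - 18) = l - 3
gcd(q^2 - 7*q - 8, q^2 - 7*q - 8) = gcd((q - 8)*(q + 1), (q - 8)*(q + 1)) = q^2 - 7*q - 8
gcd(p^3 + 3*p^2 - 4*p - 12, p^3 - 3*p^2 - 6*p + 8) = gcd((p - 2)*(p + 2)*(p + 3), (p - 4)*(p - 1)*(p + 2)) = p + 2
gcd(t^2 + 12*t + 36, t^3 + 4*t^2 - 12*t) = t + 6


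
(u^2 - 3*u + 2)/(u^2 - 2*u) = (u - 1)/u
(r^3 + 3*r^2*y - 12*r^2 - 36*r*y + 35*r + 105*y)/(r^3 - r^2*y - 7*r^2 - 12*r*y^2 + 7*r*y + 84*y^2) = (5 - r)/(-r + 4*y)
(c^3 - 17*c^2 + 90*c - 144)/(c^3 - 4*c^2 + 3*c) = (c^2 - 14*c + 48)/(c*(c - 1))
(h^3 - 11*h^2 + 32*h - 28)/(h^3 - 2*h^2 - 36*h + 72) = (h^2 - 9*h + 14)/(h^2 - 36)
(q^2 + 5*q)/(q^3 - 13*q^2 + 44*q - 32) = q*(q + 5)/(q^3 - 13*q^2 + 44*q - 32)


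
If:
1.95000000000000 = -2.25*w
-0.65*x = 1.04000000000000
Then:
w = -0.87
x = -1.60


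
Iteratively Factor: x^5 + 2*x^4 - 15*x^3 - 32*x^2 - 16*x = (x + 4)*(x^4 - 2*x^3 - 7*x^2 - 4*x) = x*(x + 4)*(x^3 - 2*x^2 - 7*x - 4) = x*(x - 4)*(x + 4)*(x^2 + 2*x + 1) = x*(x - 4)*(x + 1)*(x + 4)*(x + 1)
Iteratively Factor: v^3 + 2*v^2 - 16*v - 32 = (v + 2)*(v^2 - 16) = (v - 4)*(v + 2)*(v + 4)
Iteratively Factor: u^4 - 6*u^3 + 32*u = (u - 4)*(u^3 - 2*u^2 - 8*u) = (u - 4)*(u + 2)*(u^2 - 4*u) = (u - 4)^2*(u + 2)*(u)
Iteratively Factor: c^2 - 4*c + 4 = (c - 2)*(c - 2)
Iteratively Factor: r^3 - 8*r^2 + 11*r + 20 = (r - 4)*(r^2 - 4*r - 5) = (r - 5)*(r - 4)*(r + 1)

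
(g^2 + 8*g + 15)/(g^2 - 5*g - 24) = (g + 5)/(g - 8)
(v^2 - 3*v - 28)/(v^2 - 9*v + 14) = (v + 4)/(v - 2)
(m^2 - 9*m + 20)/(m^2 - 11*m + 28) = (m - 5)/(m - 7)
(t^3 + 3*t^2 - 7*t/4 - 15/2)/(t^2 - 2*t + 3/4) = (2*t^2 + 9*t + 10)/(2*t - 1)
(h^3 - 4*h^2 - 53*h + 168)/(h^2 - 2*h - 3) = (h^2 - h - 56)/(h + 1)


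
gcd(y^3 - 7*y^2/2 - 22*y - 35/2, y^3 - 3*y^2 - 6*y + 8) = 1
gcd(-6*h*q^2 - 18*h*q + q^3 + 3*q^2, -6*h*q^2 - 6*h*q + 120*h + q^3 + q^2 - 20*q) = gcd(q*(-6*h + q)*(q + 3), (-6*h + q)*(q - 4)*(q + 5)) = -6*h + q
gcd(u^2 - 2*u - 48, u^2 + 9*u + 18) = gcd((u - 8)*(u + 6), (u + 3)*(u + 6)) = u + 6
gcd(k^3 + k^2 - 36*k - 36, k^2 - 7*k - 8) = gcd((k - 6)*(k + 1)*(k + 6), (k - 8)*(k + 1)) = k + 1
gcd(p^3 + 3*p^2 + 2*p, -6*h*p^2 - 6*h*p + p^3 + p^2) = p^2 + p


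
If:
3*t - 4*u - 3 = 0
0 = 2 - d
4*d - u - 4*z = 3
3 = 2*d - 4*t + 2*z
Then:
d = 2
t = 31/35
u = -3/35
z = 89/70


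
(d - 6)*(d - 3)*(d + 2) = d^3 - 7*d^2 + 36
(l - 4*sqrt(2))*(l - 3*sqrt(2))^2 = l^3 - 10*sqrt(2)*l^2 + 66*l - 72*sqrt(2)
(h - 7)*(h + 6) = h^2 - h - 42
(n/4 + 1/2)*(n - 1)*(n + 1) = n^3/4 + n^2/2 - n/4 - 1/2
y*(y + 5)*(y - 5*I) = y^3 + 5*y^2 - 5*I*y^2 - 25*I*y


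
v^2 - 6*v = v*(v - 6)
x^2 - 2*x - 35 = (x - 7)*(x + 5)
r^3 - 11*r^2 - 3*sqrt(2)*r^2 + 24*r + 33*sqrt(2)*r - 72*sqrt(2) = (r - 8)*(r - 3)*(r - 3*sqrt(2))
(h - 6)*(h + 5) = h^2 - h - 30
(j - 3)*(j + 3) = j^2 - 9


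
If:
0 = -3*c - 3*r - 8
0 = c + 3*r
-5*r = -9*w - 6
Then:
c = -4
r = 4/3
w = 2/27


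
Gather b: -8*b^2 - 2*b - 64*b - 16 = -8*b^2 - 66*b - 16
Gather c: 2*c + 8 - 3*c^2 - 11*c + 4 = -3*c^2 - 9*c + 12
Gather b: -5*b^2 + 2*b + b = -5*b^2 + 3*b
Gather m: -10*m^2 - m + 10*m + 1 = -10*m^2 + 9*m + 1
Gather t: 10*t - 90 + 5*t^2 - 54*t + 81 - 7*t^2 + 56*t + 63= -2*t^2 + 12*t + 54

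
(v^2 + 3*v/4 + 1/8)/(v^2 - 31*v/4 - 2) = (v + 1/2)/(v - 8)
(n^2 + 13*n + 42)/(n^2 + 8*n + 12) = (n + 7)/(n + 2)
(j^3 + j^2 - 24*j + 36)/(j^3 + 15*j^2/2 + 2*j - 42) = 2*(j - 3)/(2*j + 7)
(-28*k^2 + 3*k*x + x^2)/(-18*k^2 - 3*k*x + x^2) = (28*k^2 - 3*k*x - x^2)/(18*k^2 + 3*k*x - x^2)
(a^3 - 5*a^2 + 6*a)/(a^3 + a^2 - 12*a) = (a - 2)/(a + 4)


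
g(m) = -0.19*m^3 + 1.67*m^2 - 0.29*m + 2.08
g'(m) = -0.57*m^2 + 3.34*m - 0.29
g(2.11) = 7.12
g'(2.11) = 4.22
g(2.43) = 8.51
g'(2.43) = 4.46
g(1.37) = 4.33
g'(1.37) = 3.22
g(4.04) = 15.64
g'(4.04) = 3.90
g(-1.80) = 9.12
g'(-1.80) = -8.15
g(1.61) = 5.15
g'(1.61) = 3.61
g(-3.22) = 26.67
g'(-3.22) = -16.95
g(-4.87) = 65.04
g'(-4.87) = -30.07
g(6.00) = 19.42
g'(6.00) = -0.77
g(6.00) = 19.42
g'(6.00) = -0.77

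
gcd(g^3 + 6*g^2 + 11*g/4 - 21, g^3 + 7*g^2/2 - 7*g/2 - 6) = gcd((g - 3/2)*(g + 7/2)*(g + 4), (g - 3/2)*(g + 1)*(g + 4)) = g^2 + 5*g/2 - 6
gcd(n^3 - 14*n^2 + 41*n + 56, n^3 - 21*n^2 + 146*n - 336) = n^2 - 15*n + 56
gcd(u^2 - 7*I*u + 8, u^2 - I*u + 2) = u + I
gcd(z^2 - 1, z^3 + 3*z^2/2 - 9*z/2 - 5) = z + 1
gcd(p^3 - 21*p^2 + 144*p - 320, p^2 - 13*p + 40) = p^2 - 13*p + 40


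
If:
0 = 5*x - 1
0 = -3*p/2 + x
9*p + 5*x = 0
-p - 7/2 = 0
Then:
No Solution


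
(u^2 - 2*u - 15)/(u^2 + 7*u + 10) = (u^2 - 2*u - 15)/(u^2 + 7*u + 10)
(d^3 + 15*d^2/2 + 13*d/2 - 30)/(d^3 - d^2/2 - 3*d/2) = (d^2 + 9*d + 20)/(d*(d + 1))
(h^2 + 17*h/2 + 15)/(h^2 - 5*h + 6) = (h^2 + 17*h/2 + 15)/(h^2 - 5*h + 6)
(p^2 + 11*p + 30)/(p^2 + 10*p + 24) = (p + 5)/(p + 4)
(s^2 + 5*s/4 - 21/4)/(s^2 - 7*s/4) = (s + 3)/s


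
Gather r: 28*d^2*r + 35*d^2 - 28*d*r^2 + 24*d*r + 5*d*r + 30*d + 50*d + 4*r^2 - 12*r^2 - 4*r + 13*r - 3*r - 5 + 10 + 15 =35*d^2 + 80*d + r^2*(-28*d - 8) + r*(28*d^2 + 29*d + 6) + 20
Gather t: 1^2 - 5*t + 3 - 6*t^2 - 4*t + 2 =-6*t^2 - 9*t + 6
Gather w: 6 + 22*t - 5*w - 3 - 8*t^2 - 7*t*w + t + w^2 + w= -8*t^2 + 23*t + w^2 + w*(-7*t - 4) + 3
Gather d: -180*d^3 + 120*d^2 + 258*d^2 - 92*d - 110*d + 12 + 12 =-180*d^3 + 378*d^2 - 202*d + 24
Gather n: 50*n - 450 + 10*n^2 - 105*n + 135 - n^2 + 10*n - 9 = 9*n^2 - 45*n - 324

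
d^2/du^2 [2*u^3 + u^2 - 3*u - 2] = 12*u + 2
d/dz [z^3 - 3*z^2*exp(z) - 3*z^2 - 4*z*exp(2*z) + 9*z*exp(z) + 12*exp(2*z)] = -3*z^2*exp(z) + 3*z^2 - 8*z*exp(2*z) + 3*z*exp(z) - 6*z + 20*exp(2*z) + 9*exp(z)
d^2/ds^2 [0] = 0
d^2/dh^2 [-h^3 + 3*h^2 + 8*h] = 6 - 6*h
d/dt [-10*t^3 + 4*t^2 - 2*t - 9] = -30*t^2 + 8*t - 2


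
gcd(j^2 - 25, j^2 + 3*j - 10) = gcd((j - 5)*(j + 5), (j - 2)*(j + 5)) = j + 5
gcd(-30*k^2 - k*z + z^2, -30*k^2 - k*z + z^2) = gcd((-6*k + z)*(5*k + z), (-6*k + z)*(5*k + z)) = -30*k^2 - k*z + z^2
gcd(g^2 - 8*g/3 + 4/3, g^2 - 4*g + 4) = g - 2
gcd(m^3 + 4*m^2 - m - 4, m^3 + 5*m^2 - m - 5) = m^2 - 1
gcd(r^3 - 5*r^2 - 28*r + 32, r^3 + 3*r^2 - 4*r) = r^2 + 3*r - 4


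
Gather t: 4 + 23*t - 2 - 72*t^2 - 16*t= -72*t^2 + 7*t + 2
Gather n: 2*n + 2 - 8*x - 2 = 2*n - 8*x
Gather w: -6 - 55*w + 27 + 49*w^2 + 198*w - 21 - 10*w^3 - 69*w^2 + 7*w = -10*w^3 - 20*w^2 + 150*w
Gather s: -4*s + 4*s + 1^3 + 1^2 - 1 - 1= 0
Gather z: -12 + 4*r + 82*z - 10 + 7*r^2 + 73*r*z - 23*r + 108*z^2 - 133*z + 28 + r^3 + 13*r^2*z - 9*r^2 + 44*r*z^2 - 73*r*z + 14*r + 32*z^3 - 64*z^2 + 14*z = r^3 - 2*r^2 - 5*r + 32*z^3 + z^2*(44*r + 44) + z*(13*r^2 - 37) + 6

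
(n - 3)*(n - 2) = n^2 - 5*n + 6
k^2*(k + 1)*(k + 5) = k^4 + 6*k^3 + 5*k^2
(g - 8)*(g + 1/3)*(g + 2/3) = g^3 - 7*g^2 - 70*g/9 - 16/9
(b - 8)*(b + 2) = b^2 - 6*b - 16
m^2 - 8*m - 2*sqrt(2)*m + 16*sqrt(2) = (m - 8)*(m - 2*sqrt(2))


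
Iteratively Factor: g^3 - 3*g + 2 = (g + 2)*(g^2 - 2*g + 1) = (g - 1)*(g + 2)*(g - 1)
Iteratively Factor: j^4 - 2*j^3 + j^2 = (j - 1)*(j^3 - j^2) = j*(j - 1)*(j^2 - j) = j*(j - 1)^2*(j)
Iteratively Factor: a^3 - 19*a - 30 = (a + 2)*(a^2 - 2*a - 15) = (a + 2)*(a + 3)*(a - 5)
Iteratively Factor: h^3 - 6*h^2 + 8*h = (h - 2)*(h^2 - 4*h) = h*(h - 2)*(h - 4)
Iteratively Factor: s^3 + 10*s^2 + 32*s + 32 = (s + 2)*(s^2 + 8*s + 16) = (s + 2)*(s + 4)*(s + 4)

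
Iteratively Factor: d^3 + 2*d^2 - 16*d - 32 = (d + 2)*(d^2 - 16) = (d + 2)*(d + 4)*(d - 4)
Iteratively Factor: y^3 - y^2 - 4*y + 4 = (y - 1)*(y^2 - 4) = (y - 1)*(y + 2)*(y - 2)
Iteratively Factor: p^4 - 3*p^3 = (p)*(p^3 - 3*p^2) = p^2*(p^2 - 3*p) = p^3*(p - 3)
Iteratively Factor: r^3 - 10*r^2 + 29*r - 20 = (r - 1)*(r^2 - 9*r + 20) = (r - 4)*(r - 1)*(r - 5)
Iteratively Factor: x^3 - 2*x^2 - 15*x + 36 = (x - 3)*(x^2 + x - 12) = (x - 3)*(x + 4)*(x - 3)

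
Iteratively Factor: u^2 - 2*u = (u - 2)*(u)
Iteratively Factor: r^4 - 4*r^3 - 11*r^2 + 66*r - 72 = (r - 3)*(r^3 - r^2 - 14*r + 24) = (r - 3)^2*(r^2 + 2*r - 8) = (r - 3)^2*(r + 4)*(r - 2)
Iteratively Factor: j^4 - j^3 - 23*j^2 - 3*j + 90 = (j + 3)*(j^3 - 4*j^2 - 11*j + 30) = (j + 3)^2*(j^2 - 7*j + 10) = (j - 2)*(j + 3)^2*(j - 5)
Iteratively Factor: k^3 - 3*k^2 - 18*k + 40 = (k + 4)*(k^2 - 7*k + 10) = (k - 5)*(k + 4)*(k - 2)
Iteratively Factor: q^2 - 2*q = (q - 2)*(q)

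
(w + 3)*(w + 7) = w^2 + 10*w + 21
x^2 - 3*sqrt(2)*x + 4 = (x - 2*sqrt(2))*(x - sqrt(2))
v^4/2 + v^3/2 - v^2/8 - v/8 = v*(v/2 + 1/4)*(v - 1/2)*(v + 1)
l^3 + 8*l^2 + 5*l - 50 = (l - 2)*(l + 5)^2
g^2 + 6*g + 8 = (g + 2)*(g + 4)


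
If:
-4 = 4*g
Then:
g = -1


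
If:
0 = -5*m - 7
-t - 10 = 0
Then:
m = -7/5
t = -10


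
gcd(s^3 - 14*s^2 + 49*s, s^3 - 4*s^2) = s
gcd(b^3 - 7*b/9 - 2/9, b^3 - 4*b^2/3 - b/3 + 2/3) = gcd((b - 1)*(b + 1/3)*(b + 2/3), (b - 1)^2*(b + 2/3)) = b^2 - b/3 - 2/3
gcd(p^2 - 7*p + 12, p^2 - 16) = p - 4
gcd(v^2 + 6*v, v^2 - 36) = v + 6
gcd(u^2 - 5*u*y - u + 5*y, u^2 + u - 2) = u - 1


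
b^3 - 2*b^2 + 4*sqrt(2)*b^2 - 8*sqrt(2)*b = b*(b - 2)*(b + 4*sqrt(2))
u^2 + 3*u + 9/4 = (u + 3/2)^2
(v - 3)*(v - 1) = v^2 - 4*v + 3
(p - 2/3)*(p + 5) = p^2 + 13*p/3 - 10/3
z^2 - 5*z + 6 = (z - 3)*(z - 2)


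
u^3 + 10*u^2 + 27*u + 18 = (u + 1)*(u + 3)*(u + 6)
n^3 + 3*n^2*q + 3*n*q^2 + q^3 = (n + q)^3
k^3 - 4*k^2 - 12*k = k*(k - 6)*(k + 2)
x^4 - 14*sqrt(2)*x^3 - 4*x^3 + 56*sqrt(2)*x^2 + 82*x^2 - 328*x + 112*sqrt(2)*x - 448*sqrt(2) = (x - 4)*(x - 8*sqrt(2))*(x - 7*sqrt(2))*(x + sqrt(2))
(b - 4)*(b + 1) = b^2 - 3*b - 4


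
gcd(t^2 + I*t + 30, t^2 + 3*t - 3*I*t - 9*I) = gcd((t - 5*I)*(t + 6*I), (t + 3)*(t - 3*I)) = 1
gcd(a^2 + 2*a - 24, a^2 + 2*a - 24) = a^2 + 2*a - 24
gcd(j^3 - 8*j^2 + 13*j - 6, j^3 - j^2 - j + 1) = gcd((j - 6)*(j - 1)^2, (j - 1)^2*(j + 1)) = j^2 - 2*j + 1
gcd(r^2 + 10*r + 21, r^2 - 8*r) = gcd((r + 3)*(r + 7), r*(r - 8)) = 1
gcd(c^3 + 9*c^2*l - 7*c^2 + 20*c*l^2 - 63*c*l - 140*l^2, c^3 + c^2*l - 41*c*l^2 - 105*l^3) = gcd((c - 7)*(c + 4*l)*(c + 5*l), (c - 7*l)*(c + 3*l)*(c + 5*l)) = c + 5*l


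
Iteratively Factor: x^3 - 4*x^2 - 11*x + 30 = (x - 5)*(x^2 + x - 6) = (x - 5)*(x - 2)*(x + 3)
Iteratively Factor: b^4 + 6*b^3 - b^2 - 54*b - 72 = (b + 4)*(b^3 + 2*b^2 - 9*b - 18) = (b + 2)*(b + 4)*(b^2 - 9) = (b + 2)*(b + 3)*(b + 4)*(b - 3)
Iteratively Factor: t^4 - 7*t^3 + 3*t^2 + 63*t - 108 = (t - 3)*(t^3 - 4*t^2 - 9*t + 36) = (t - 3)*(t + 3)*(t^2 - 7*t + 12) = (t - 4)*(t - 3)*(t + 3)*(t - 3)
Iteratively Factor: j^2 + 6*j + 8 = (j + 4)*(j + 2)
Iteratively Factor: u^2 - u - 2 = (u + 1)*(u - 2)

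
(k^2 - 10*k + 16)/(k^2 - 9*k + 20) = (k^2 - 10*k + 16)/(k^2 - 9*k + 20)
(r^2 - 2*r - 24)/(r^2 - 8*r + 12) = (r + 4)/(r - 2)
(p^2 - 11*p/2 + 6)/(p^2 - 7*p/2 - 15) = (-2*p^2 + 11*p - 12)/(-2*p^2 + 7*p + 30)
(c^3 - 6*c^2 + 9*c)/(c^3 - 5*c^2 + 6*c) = (c - 3)/(c - 2)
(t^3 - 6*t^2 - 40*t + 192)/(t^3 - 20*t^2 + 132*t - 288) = (t^2 + 2*t - 24)/(t^2 - 12*t + 36)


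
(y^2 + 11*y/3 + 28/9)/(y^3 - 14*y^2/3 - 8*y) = (y + 7/3)/(y*(y - 6))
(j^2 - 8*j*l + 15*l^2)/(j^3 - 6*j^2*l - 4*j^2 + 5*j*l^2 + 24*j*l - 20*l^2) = (j - 3*l)/(j^2 - j*l - 4*j + 4*l)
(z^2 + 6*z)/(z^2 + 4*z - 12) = z/(z - 2)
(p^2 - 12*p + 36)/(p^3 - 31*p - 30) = (p - 6)/(p^2 + 6*p + 5)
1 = 1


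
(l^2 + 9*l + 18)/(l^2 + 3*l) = (l + 6)/l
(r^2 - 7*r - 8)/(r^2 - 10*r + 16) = (r + 1)/(r - 2)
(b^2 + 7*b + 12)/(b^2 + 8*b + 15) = (b + 4)/(b + 5)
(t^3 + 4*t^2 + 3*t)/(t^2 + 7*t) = (t^2 + 4*t + 3)/(t + 7)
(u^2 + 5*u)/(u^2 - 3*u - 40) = u/(u - 8)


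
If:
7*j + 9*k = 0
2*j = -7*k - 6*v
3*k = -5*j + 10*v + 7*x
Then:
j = -189*x/83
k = 147*x/83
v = -217*x/166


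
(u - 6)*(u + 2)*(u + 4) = u^3 - 28*u - 48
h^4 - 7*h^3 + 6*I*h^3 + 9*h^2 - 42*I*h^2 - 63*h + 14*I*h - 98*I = (h - 7)*(h - 2*I)*(h + I)*(h + 7*I)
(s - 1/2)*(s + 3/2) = s^2 + s - 3/4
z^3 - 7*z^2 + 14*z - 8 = (z - 4)*(z - 2)*(z - 1)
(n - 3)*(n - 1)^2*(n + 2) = n^4 - 3*n^3 - 3*n^2 + 11*n - 6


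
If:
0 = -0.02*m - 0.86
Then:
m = -43.00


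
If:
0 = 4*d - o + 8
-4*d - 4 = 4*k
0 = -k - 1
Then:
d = 0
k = -1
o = 8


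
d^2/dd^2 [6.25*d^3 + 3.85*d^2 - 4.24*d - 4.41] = 37.5*d + 7.7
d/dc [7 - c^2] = -2*c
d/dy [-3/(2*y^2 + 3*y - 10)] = 3*(4*y + 3)/(2*y^2 + 3*y - 10)^2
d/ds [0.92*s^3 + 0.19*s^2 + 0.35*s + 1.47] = 2.76*s^2 + 0.38*s + 0.35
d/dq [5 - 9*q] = -9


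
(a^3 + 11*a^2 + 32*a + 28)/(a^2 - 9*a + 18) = (a^3 + 11*a^2 + 32*a + 28)/(a^2 - 9*a + 18)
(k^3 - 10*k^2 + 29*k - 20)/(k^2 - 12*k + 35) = (k^2 - 5*k + 4)/(k - 7)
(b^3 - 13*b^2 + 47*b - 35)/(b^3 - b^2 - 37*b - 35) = (b^2 - 6*b + 5)/(b^2 + 6*b + 5)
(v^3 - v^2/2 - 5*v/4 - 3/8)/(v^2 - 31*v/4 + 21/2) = (8*v^3 - 4*v^2 - 10*v - 3)/(2*(4*v^2 - 31*v + 42))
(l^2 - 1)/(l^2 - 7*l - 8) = (l - 1)/(l - 8)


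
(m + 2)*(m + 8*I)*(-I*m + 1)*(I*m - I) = m^4 + m^3 + 9*I*m^3 - 10*m^2 + 9*I*m^2 - 8*m - 18*I*m + 16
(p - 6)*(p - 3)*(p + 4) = p^3 - 5*p^2 - 18*p + 72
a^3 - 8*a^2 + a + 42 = (a - 7)*(a - 3)*(a + 2)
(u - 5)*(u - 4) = u^2 - 9*u + 20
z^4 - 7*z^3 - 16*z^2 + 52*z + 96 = (z - 8)*(z - 3)*(z + 2)^2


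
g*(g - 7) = g^2 - 7*g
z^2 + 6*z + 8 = (z + 2)*(z + 4)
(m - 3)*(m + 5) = m^2 + 2*m - 15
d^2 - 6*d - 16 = (d - 8)*(d + 2)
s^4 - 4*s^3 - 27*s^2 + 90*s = s*(s - 6)*(s - 3)*(s + 5)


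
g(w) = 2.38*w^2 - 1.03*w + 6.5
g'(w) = 4.76*w - 1.03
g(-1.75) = 15.59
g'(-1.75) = -9.36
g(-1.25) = 11.51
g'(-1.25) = -6.98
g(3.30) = 29.02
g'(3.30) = 14.68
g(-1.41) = 12.68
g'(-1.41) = -7.74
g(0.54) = 6.64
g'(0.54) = 1.54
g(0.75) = 7.07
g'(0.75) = 2.54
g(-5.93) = 96.30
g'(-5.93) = -29.26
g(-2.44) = 23.18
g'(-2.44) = -12.64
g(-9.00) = 208.55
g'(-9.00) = -43.87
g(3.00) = 24.83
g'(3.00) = 13.25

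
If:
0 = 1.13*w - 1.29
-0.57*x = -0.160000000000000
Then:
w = 1.14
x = 0.28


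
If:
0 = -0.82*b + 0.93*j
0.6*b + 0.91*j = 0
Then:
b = 0.00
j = 0.00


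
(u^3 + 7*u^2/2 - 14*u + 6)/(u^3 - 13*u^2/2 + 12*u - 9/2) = (u^2 + 4*u - 12)/(u^2 - 6*u + 9)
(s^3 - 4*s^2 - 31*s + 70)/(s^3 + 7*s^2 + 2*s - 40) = (s - 7)/(s + 4)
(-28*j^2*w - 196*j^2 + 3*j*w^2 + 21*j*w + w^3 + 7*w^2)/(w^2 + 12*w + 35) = (-28*j^2 + 3*j*w + w^2)/(w + 5)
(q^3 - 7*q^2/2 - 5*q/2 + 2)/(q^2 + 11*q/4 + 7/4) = 2*(2*q^2 - 9*q + 4)/(4*q + 7)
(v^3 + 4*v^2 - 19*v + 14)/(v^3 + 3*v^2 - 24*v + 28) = (v - 1)/(v - 2)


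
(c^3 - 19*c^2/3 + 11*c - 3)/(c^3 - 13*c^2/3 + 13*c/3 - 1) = (c - 3)/(c - 1)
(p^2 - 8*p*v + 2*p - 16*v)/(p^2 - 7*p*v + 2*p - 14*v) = (p - 8*v)/(p - 7*v)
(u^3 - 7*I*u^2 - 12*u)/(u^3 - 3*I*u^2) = (u - 4*I)/u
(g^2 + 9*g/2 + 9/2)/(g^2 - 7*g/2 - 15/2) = (g + 3)/(g - 5)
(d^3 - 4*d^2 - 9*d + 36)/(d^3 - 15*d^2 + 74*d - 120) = (d^2 - 9)/(d^2 - 11*d + 30)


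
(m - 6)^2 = m^2 - 12*m + 36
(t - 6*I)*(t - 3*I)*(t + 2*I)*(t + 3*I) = t^4 - 4*I*t^3 + 21*t^2 - 36*I*t + 108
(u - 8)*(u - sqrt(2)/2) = u^2 - 8*u - sqrt(2)*u/2 + 4*sqrt(2)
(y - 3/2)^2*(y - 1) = y^3 - 4*y^2 + 21*y/4 - 9/4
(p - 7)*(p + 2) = p^2 - 5*p - 14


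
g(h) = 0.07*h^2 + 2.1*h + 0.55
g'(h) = 0.14*h + 2.1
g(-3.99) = -6.71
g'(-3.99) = 1.54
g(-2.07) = -3.50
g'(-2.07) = 1.81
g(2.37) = 5.92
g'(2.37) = 2.43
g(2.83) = 7.05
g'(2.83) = 2.50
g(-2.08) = -3.52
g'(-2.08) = 1.81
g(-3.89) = -6.56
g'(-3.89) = 1.56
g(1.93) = 4.86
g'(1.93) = 2.37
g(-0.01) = 0.53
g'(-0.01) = 2.10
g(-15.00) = -15.20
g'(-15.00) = 0.00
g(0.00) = 0.55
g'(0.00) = 2.10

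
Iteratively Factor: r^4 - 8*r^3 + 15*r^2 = (r - 5)*(r^3 - 3*r^2) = r*(r - 5)*(r^2 - 3*r) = r*(r - 5)*(r - 3)*(r)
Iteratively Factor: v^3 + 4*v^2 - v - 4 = (v - 1)*(v^2 + 5*v + 4) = (v - 1)*(v + 1)*(v + 4)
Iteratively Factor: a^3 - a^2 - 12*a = (a)*(a^2 - a - 12) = a*(a - 4)*(a + 3)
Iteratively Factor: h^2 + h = (h)*(h + 1)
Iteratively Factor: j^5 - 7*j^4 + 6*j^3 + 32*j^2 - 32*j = (j)*(j^4 - 7*j^3 + 6*j^2 + 32*j - 32) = j*(j - 4)*(j^3 - 3*j^2 - 6*j + 8) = j*(j - 4)*(j + 2)*(j^2 - 5*j + 4) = j*(j - 4)^2*(j + 2)*(j - 1)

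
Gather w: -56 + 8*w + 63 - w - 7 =7*w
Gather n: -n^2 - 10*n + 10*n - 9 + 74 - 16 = 49 - n^2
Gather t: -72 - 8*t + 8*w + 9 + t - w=-7*t + 7*w - 63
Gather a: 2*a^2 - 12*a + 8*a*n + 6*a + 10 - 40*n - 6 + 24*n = 2*a^2 + a*(8*n - 6) - 16*n + 4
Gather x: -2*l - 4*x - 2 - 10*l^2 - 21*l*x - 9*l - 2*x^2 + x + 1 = -10*l^2 - 11*l - 2*x^2 + x*(-21*l - 3) - 1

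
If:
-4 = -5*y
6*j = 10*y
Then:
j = 4/3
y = 4/5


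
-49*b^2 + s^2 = (-7*b + s)*(7*b + s)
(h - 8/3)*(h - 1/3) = h^2 - 3*h + 8/9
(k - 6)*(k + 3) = k^2 - 3*k - 18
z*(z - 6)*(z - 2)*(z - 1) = z^4 - 9*z^3 + 20*z^2 - 12*z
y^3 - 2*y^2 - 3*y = y*(y - 3)*(y + 1)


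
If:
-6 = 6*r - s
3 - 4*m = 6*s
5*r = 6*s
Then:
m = 273/124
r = -36/31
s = -30/31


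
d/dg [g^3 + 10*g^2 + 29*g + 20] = 3*g^2 + 20*g + 29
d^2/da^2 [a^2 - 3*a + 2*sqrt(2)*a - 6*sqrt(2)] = 2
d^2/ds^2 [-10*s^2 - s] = -20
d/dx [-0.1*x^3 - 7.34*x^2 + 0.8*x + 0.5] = -0.3*x^2 - 14.68*x + 0.8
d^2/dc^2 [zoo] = 0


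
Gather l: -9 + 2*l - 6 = 2*l - 15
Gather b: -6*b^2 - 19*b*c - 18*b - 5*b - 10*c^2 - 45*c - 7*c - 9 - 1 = -6*b^2 + b*(-19*c - 23) - 10*c^2 - 52*c - 10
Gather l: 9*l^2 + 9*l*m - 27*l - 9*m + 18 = 9*l^2 + l*(9*m - 27) - 9*m + 18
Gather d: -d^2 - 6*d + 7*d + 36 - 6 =-d^2 + d + 30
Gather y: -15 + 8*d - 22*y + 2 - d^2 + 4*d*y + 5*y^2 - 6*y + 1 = -d^2 + 8*d + 5*y^2 + y*(4*d - 28) - 12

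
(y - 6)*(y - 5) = y^2 - 11*y + 30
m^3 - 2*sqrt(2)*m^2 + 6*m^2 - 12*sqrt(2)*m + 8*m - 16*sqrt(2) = (m + 2)*(m + 4)*(m - 2*sqrt(2))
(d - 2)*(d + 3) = d^2 + d - 6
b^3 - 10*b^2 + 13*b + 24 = (b - 8)*(b - 3)*(b + 1)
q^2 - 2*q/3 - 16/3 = (q - 8/3)*(q + 2)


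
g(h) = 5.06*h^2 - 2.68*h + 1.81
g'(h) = 10.12*h - 2.68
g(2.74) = 32.46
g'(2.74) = 25.05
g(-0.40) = 3.69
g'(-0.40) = -6.73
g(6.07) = 171.98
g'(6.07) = 58.75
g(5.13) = 121.23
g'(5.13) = 49.24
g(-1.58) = 18.68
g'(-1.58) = -18.67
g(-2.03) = 28.10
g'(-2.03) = -23.22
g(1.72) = 12.17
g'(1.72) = 14.73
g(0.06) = 1.67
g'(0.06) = -2.07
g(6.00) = 167.89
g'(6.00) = 58.04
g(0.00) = 1.81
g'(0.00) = -2.68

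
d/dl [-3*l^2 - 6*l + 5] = -6*l - 6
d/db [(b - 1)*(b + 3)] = 2*b + 2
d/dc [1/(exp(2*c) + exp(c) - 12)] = (-2*exp(c) - 1)*exp(c)/(exp(2*c) + exp(c) - 12)^2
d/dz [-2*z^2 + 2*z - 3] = 2 - 4*z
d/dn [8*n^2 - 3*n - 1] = 16*n - 3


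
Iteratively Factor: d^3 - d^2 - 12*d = (d)*(d^2 - d - 12) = d*(d - 4)*(d + 3)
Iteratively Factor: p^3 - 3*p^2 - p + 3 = (p - 3)*(p^2 - 1) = (p - 3)*(p + 1)*(p - 1)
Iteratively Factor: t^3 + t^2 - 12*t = (t)*(t^2 + t - 12) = t*(t + 4)*(t - 3)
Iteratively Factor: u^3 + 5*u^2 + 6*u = (u)*(u^2 + 5*u + 6) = u*(u + 2)*(u + 3)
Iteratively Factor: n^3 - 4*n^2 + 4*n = (n - 2)*(n^2 - 2*n) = (n - 2)^2*(n)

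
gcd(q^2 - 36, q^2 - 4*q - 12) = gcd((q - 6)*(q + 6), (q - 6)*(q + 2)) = q - 6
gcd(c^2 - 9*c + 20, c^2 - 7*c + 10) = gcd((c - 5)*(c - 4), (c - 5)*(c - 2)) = c - 5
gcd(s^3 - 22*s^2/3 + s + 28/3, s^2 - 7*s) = s - 7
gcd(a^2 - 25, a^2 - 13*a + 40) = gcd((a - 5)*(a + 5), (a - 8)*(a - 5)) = a - 5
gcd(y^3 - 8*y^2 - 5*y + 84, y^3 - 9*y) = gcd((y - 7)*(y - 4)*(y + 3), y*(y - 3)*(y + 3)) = y + 3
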